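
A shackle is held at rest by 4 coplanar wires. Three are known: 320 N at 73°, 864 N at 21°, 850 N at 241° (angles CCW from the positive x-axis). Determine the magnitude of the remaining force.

F ≈ 505 N

Sum the known components: ΣF_x = 488.1 N, ΣF_y = -127.8 N.
For equilibrium the remaining force must supply (−ΣF_x, −ΣF_y) = (-488.1, 127.8) N.
Magnitude = √((-488.1)² + (127.8)²) = 504.5 N; direction = atan2(127.8, -488.1) = 165.3°.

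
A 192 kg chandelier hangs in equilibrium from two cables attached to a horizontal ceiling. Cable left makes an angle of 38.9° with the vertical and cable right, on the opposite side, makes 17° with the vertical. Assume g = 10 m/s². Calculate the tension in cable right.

Angles from the horizontal: cable left is 90° − 38.9° = 51.1°, cable right is 90° − 17° = 73°.
Weight W = 192 × 10 = 1920 N acts straight down.
Horizontal: T_left cos 51.1° = T_right cos 73°  →  T_left = 0.4656 T_right.
Vertical: T_left sin 51.1° + T_right sin 73° = 1920.
Substituting the horizontal relation into the vertical equation gives 1.319 T_right = 1920, so T_right = 1456 N.

T_right ≈ 1460 N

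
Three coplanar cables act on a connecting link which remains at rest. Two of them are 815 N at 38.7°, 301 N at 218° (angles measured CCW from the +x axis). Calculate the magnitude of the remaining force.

Sum the known components: ΣF_x = 398.9 N, ΣF_y = 324.3 N.
For equilibrium the remaining force must supply (−ΣF_x, −ΣF_y) = (-398.9, -324.3) N.
Magnitude = √((-398.9)² + (-324.3)²) = 514 N; direction = atan2(-324.3, -398.9) = 219.1°.

F ≈ 514 N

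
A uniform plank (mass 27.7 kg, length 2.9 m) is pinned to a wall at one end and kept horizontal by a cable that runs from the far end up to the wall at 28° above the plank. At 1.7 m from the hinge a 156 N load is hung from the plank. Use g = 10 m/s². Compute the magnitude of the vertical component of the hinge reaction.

Take torques about the hinge: T sin 28° · 2.9 = 27.7×10×1.45 + 156×1.7 = 666.85 N·m.
So T = 666.85 / (0.4695 × 2.9) = 489.8 N.
ΣF_y = 0: H_y = (27.7×10 + 156) − T sin 28° = 433 − 229.95 = 203.05 N.

|H_y| ≈ 203 N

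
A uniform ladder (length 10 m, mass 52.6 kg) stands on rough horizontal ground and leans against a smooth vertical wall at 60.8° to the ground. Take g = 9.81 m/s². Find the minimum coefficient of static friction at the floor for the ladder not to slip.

ΣF_y = 0: N_floor = 52.6×9.81 = 516.01 N.
Torques about the foot: N_wall · 10 sin 60.8° = 52.6×9.81×5 cos 60.8° → N_wall = 144.19 N.
ΣF_x = 0: f_floor = N_wall = 144.19 N.
μ_min = f_floor / N_floor = 144.19 / 516.01 = 0.2794.

μ_min ≈ 0.279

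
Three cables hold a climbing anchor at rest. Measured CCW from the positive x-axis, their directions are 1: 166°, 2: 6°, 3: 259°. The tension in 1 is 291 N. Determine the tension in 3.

Resolve: ΣF_x = 291 cos 166° + T_2 cos 6° + T_3 cos 259° = 0.
        ΣF_y = 291 sin 166° + T_2 sin 6° + T_3 sin 259° = 0.
The known terms sum to (-282.4, 70.4) N, so 0.9945 T_2 − 0.1908 T_3 = 282.4 and 0.1045 T_2 − 0.9816 T_3 = -70.4.
Solving simultaneously: T_2 = 303.9 N, T_3 = 104.1 N.

T_3 ≈ 104 N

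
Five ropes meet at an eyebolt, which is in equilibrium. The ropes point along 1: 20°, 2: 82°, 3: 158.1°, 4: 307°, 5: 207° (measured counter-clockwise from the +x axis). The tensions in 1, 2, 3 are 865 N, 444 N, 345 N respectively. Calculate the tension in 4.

T_4 ≈ 526 N

Resolve: ΣF_x = 865 cos 20° + 444 cos 82° + 345 cos 158.1° + T_4 cos 307° + T_5 cos 207° = 0.
        ΣF_y = 865 sin 20° + 444 sin 82° + 345 sin 158.1° + T_4 sin 307° + T_5 sin 207° = 0.
The known terms sum to (554.5, 864.2) N, so 0.6018 T_4 − 0.8910 T_5 = -554.5 and -0.7986 T_4 − 0.4540 T_5 = -864.2.
Solving simultaneously: T_4 = 526.3 N, T_5 = 977.8 N.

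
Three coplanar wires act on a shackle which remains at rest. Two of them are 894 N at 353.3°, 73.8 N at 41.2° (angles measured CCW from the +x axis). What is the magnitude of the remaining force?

F ≈ 945 N

Sum the known components: ΣF_x = 943.4 N, ΣF_y = -55.69 N.
For equilibrium the remaining force must supply (−ΣF_x, −ΣF_y) = (-943.4, 55.69) N.
Magnitude = √((-943.4)² + (55.69)²) = 945.1 N; direction = atan2(55.69, -943.4) = 176.6°.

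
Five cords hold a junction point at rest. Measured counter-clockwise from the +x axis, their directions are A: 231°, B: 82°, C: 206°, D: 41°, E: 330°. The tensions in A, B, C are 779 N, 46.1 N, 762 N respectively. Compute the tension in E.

Resolve: ΣF_x = 779 cos 231° + 46.1 cos 82° + 762 cos 206° + T_D cos 41° + T_E cos 330° = 0.
        ΣF_y = 779 sin 231° + 46.1 sin 82° + 762 sin 206° + T_D sin 41° + T_E sin 330° = 0.
The known terms sum to (-1169, -893.8) N, so 0.7547 T_D + 0.8660 T_E = 1169 and 0.6561 T_D − 0.5000 T_E = 893.8.
Solving simultaneously: T_D = 1437 N, T_E = 97.50 N.

T_E ≈ 97.5 N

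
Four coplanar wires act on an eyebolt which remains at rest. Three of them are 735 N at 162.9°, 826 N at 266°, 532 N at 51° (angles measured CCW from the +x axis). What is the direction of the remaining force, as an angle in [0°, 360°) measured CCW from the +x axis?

θ ≈ 24.6°

Sum the known components: ΣF_x = -425.3 N, ΣF_y = -194.4 N.
For equilibrium the remaining force must supply (−ΣF_x, −ΣF_y) = (425.3, 194.4) N.
Magnitude = √((425.3)² + (194.4)²) = 467.7 N; direction = atan2(194.4, 425.3) = 24.6°.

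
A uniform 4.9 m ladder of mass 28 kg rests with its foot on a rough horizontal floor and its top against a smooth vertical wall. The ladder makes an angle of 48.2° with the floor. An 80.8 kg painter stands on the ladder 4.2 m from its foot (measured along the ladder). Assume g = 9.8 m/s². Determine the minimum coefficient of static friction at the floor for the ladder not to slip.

μ_min ≈ 0.684

ΣF_y = 0: N_floor = 28×9.8 + 80.8×9.8 = 1066.2 N.
Torques about the foot: N_wall · 4.9 sin 48.2° = 28×9.8×2.45 cos 48.2° + 80.8×9.8×4.2 cos 48.2° → N_wall = 729.52 N.
ΣF_x = 0: f_floor = N_wall = 729.52 N.
μ_min = f_floor / N_floor = 729.52 / 1066.2 = 0.6842.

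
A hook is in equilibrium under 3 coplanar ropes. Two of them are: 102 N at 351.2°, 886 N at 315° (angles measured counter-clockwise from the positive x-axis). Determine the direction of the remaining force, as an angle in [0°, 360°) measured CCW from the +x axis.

θ ≈ 139°

Sum the known components: ΣF_x = 727.3 N, ΣF_y = -642.1 N.
For equilibrium the remaining force must supply (−ΣF_x, −ΣF_y) = (-727.3, 642.1) N.
Magnitude = √((-727.3)² + (642.1)²) = 970.2 N; direction = atan2(642.1, -727.3) = 138.6°.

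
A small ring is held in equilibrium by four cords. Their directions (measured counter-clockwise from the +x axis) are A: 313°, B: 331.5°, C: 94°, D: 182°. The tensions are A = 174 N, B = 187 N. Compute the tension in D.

Resolve: ΣF_x = 174 cos 313° + 187 cos 331.5° + T_C cos 94° + T_D cos 182° = 0.
        ΣF_y = 174 sin 313° + 187 sin 331.5° + T_C sin 94° + T_D sin 182° = 0.
The known terms sum to (283, -216.5) N, so -0.0698 T_C − 0.9994 T_D = -283 and 0.9976 T_C − 0.0349 T_D = 216.5.
Solving simultaneously: T_C = 226.4 N, T_D = 267.4 N.

T_D ≈ 267 N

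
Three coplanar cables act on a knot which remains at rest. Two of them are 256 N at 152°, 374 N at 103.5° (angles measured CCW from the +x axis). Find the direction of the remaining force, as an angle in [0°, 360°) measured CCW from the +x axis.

Sum the known components: ΣF_x = -313.3 N, ΣF_y = 483.9 N.
For equilibrium the remaining force must supply (−ΣF_x, −ΣF_y) = (313.3, -483.9) N.
Magnitude = √((313.3)² + (-483.9)²) = 576.5 N; direction = atan2(-483.9, 313.3) = 302.9°.

θ ≈ 303°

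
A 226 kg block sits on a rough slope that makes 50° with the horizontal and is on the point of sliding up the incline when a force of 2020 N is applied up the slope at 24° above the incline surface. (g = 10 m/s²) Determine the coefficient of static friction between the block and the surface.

On the verge of sliding up the incline, friction is at its maximum μN and acts down the slope.
Perpendicular to incline: N = W cos 50° − P sin 24° = 1453 − 821.6 = 631.1 N.
Along incline: P cos 24° − μN = W sin 50° → μ = −(W sin 50° − P cos 24°) / N = 0.1808.

μ ≈ 0.181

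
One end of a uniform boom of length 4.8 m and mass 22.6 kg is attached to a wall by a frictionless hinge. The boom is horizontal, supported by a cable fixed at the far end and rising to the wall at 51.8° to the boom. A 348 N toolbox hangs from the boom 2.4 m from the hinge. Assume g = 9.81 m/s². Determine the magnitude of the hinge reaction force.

|H| ≈ 362 N

Take torques about the hinge: T sin 51.8° · 4.8 = 22.6×9.81×2.4 + 348×2.4 = 1367.3 N·m.
So T = 1367.3 / (0.7859 × 4.8) = 362.47 N.
ΣF_x = 0: H_x = T cos 51.8° = 224.16 N.
ΣF_y = 0: H_y = (22.6×9.81 + 348) − T sin 51.8° = 569.71 − 284.85 = 284.85 N.
|H| = √(H_x² + H_y²) = √((224.16)² + (284.85)²) = 362.47 N.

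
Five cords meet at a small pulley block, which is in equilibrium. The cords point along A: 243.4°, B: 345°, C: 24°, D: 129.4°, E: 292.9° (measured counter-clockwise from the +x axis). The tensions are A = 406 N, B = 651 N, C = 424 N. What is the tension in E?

Resolve: ΣF_x = 406 cos 243.4° + 651 cos 345° + 424 cos 24° + T_D cos 129.4° + T_E cos 292.9° = 0.
        ΣF_y = 406 sin 243.4° + 651 sin 345° + 424 sin 24° + T_D sin 129.4° + T_E sin 292.9° = 0.
The known terms sum to (834.4, -359.1) N, so -0.6347 T_D + 0.3891 T_E = -834.4 and 0.7727 T_D − 0.9212 T_E = 359.1.
Solving simultaneously: T_D = 2214 N, T_E = 1468 N.

T_E ≈ 1470 N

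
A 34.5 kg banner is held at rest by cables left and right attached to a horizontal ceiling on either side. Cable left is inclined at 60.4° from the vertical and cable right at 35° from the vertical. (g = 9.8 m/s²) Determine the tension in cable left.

T_left ≈ 195 N

Angles from the horizontal: cable left is 90° − 60.4° = 29.6°, cable right is 90° − 35° = 55°.
Weight W = 34.5 × 9.8 = 338.1 N acts straight down.
Horizontal: T_left cos 29.6° = T_right cos 55°  →  T_right = 1.516 T_left.
Vertical: T_left sin 29.6° + T_right sin 55° = 338.1.
Substituting the horizontal relation into the vertical equation gives 1.736 T_left = 338.1, so T_left = 194.8 N.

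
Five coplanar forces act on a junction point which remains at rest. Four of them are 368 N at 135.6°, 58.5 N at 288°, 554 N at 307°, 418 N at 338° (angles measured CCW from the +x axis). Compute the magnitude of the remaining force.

F ≈ 620 N

Sum the known components: ΣF_x = 476.1 N, ΣF_y = -397.2 N.
For equilibrium the remaining force must supply (−ΣF_x, −ΣF_y) = (-476.1, 397.2) N.
Magnitude = √((-476.1)² + (397.2)²) = 620 N; direction = atan2(397.2, -476.1) = 140.2°.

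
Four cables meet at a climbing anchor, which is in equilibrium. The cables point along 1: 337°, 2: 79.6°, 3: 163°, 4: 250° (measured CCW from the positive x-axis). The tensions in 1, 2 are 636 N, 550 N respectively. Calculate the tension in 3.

Resolve: ΣF_x = 636 cos 337° + 550 cos 79.6° + T_3 cos 163° + T_4 cos 250° = 0.
        ΣF_y = 636 sin 337° + 550 sin 79.6° + T_3 sin 163° + T_4 sin 250° = 0.
The known terms sum to (684.7, 292.5) N, so -0.9563 T_3 − 0.3420 T_4 = -684.7 and 0.2924 T_3 − 0.9397 T_4 = -292.5.
Solving simultaneously: T_3 = 544.2 N, T_4 = 480.5 N.

T_3 ≈ 544 N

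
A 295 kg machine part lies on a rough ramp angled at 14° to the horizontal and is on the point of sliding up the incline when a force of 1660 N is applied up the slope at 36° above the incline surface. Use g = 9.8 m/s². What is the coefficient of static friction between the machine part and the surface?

μ ≈ 0.352

On the verge of sliding up the incline, friction is at its maximum μN and acts down the slope.
Perpendicular to incline: N = W cos 14° − P sin 36° = 2805 − 975.7 = 1829 N.
Along incline: P cos 36° − μN = W sin 14° → μ = −(W sin 14° − P cos 36°) / N = 0.3518.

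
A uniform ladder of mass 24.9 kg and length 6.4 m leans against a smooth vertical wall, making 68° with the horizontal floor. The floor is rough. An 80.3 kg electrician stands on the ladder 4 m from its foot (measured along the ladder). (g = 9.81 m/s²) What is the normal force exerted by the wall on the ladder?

Torques about the foot: N_wall · 6.4 sin 68° = 24.9×9.81×3.2 cos 68° + 80.3×9.81×4 cos 68° → N_wall = 248.26 N.

N_wall ≈ 248 N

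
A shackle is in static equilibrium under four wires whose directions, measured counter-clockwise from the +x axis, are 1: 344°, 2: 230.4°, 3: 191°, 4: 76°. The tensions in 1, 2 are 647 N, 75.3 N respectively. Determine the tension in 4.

Resolve: ΣF_x = 647 cos 344° + 75.3 cos 230.4° + T_3 cos 191° + T_4 cos 76° = 0.
        ΣF_y = 647 sin 344° + 75.3 sin 230.4° + T_3 sin 191° + T_4 sin 76° = 0.
The known terms sum to (573.9, -236.4) N, so -0.9816 T_3 + 0.2419 T_4 = -573.9 and -0.1908 T_3 + 0.9703 T_4 = 236.4.
Solving simultaneously: T_3 = 677.6 N, T_4 = 376.8 N.

T_4 ≈ 377 N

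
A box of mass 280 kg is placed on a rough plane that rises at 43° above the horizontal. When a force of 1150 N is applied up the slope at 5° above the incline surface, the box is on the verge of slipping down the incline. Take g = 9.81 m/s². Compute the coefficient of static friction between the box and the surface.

μ ≈ 0.381

On the verge of sliding down the incline, friction is at its maximum μN and acts up the slope.
Perpendicular to incline: N = W cos 43° − P sin 5° = 2009 − 100.2 = 1909 N.
Along incline: P cos 5° + μN = W sin 43° → μ = (W sin 43° − P cos 5°) / N = 0.3813.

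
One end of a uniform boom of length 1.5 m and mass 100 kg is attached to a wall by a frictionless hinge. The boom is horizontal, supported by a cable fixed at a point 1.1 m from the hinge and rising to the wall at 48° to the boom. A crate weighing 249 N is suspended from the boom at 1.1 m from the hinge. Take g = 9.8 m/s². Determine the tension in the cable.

Take torques about the hinge: T sin 48° · 1.1 = 100×9.8×0.75 + 249×1.1 = 1008.9 N·m.
So T = 1008.9 / (0.7431 × 1.1) = 1234.2 N.

T ≈ 1230 N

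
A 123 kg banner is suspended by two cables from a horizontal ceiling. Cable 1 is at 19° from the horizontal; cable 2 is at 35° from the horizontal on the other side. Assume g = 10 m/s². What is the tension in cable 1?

T_1 ≈ 1250 N

Weight W = 123 × 10 = 1230 N acts straight down.
Horizontal: T_1 cos 19° = T_2 cos 35°  →  T_2 = 1.154 T_1.
Vertical: T_1 sin 19° + T_2 sin 35° = 1230.
Substituting the horizontal relation into the vertical equation gives 0.9876 T_1 = 1230, so T_1 = 1245 N.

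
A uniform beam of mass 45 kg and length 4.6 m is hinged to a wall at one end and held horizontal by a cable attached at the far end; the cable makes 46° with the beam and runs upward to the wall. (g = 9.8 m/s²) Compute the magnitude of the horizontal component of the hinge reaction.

H_x ≈ 213 N

Take torques about the hinge: T sin 46° · 4.6 = 45×9.8×2.3 = 1014.3 N·m.
So T = 1014.3 / (0.7193 × 4.6) = 306.53 N.
ΣF_x = 0: H_x = T cos 46° = 212.93 N.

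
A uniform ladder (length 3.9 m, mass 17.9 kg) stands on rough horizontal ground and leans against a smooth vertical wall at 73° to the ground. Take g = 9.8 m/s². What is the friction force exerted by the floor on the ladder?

Torques about the foot: N_wall · 3.9 sin 73° = 17.9×9.8×1.95 cos 73° → N_wall = 26.816 N.
ΣF_x = 0: f_floor = N_wall = 26.816 N.

f ≈ 26.8 N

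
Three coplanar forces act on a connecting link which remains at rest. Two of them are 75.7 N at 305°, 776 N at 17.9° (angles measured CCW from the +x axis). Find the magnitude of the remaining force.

F ≈ 802 N

Sum the known components: ΣF_x = 781.9 N, ΣF_y = 176.5 N.
For equilibrium the remaining force must supply (−ΣF_x, −ΣF_y) = (-781.9, -176.5) N.
Magnitude = √((-781.9)² + (-176.5)²) = 801.5 N; direction = atan2(-176.5, -781.9) = 192.7°.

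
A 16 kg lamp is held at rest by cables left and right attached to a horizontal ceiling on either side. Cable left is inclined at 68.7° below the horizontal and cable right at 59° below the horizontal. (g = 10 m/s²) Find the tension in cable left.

T_left ≈ 104 N

Weight W = 16 × 10 = 160 N acts straight down.
Horizontal: T_left cos 68.7° = T_right cos 59°  →  T_right = 0.7053 T_left.
Vertical: T_left sin 68.7° + T_right sin 59° = 160.
Substituting the horizontal relation into the vertical equation gives 1.536 T_left = 160, so T_left = 104.2 N.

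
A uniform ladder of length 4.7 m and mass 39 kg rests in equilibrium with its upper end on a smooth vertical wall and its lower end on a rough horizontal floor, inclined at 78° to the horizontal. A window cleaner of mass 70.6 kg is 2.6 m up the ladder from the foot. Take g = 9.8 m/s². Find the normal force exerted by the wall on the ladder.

Torques about the foot: N_wall · 4.7 sin 78° = 39×9.8×2.35 cos 78° + 70.6×9.8×2.6 cos 78° → N_wall = 121.97 N.

N_wall ≈ 122 N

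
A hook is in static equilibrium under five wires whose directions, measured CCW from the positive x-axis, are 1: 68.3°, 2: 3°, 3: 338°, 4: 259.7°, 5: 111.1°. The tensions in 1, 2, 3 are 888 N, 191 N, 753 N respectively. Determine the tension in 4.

Resolve: ΣF_x = 888 cos 68.3° + 191 cos 3° + 753 cos 338° + T_4 cos 259.7° + T_5 cos 111.1° = 0.
        ΣF_y = 888 sin 68.3° + 191 sin 3° + 753 sin 338° + T_4 sin 259.7° + T_5 sin 111.1° = 0.
The known terms sum to (1217, 553) N, so -0.1788 T_4 − 0.3600 T_5 = -1217 and -0.9839 T_4 + 0.9330 T_5 = -553.
Solving simultaneously: T_4 = 2562 N, T_5 = 2109 N.

T_4 ≈ 2560 N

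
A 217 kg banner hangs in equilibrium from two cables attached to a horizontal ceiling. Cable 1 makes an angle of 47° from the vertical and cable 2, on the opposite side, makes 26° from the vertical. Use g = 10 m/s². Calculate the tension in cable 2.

Angles from the horizontal: cable 1 is 90° − 47° = 43°, cable 2 is 90° − 26° = 64°.
Weight W = 217 × 10 = 2170 N acts straight down.
Horizontal: T_1 cos 43° = T_2 cos 64°  →  T_1 = 0.5994 T_2.
Vertical: T_1 sin 43° + T_2 sin 64° = 2170.
Substituting the horizontal relation into the vertical equation gives 1.308 T_2 = 2170, so T_2 = 1660 N.

T_2 ≈ 1660 N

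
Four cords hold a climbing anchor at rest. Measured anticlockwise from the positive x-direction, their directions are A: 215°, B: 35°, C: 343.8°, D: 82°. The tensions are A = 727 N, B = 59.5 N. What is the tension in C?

Resolve: ΣF_x = 727 cos 215° + 59.5 cos 35° + T_C cos 343.8° + T_D cos 82° = 0.
        ΣF_y = 727 sin 215° + 59.5 sin 35° + T_C sin 343.8° + T_D sin 82° = 0.
The known terms sum to (-546.8, -382.9) N, so 0.9603 T_C + 0.1392 T_D = 546.8 and -0.2790 T_C + 0.9903 T_D = 382.9.
Solving simultaneously: T_C = 493.2 N, T_D = 525.6 N.

T_C ≈ 493 N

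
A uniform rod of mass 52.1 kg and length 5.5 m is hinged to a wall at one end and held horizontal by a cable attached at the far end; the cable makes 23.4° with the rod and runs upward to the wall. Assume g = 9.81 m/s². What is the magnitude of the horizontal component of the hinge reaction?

Take torques about the hinge: T sin 23.4° · 5.5 = 52.1×9.81×2.75 = 1405.5 N·m.
So T = 1405.5 / (0.3971 × 5.5) = 643.46 N.
ΣF_x = 0: H_x = T cos 23.4° = 590.54 N.

H_x ≈ 591 N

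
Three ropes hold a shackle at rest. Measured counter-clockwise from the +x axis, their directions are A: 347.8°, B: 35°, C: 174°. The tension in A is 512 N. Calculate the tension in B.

Resolve: ΣF_x = 512 cos 347.8° + T_B cos 35° + T_C cos 174° = 0.
        ΣF_y = 512 sin 347.8° + T_B sin 35° + T_C sin 174° = 0.
The known terms sum to (500.4, -108.2) N, so 0.8192 T_B − 0.9945 T_C = -500.4 and 0.5736 T_B + 0.1045 T_C = 108.2.
Solving simultaneously: T_B = 84.28 N, T_C = 572.6 N.

T_B ≈ 84.3 N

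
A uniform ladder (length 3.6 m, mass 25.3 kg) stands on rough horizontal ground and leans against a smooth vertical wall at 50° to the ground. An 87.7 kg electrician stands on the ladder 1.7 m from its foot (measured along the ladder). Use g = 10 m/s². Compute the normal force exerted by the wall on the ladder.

N_wall ≈ 454 N

Torques about the foot: N_wall · 3.6 sin 50° = 25.3×10×1.8 cos 50° + 87.7×10×1.7 cos 50° → N_wall = 453.65 N.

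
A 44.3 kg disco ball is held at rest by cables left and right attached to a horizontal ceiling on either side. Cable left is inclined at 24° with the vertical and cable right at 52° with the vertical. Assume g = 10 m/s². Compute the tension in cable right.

T_right ≈ 186 N

Angles from the horizontal: cable left is 90° − 24° = 66°, cable right is 90° − 52° = 38°.
Weight W = 44.3 × 10 = 443 N acts straight down.
Horizontal: T_left cos 66° = T_right cos 38°  →  T_left = 1.937 T_right.
Vertical: T_left sin 66° + T_right sin 38° = 443.
Substituting the horizontal relation into the vertical equation gives 2.386 T_right = 443, so T_right = 185.7 N.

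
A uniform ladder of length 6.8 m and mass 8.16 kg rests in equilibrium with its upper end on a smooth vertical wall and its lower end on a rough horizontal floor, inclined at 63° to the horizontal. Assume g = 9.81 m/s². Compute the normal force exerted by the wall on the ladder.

Torques about the foot: N_wall · 6.8 sin 63° = 8.16×9.81×3.4 cos 63° → N_wall = 20.394 N.

N_wall ≈ 20.4 N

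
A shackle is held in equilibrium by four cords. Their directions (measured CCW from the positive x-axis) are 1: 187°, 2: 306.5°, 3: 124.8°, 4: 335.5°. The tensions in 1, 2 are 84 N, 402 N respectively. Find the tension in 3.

Resolve: ΣF_x = 84 cos 187° + 402 cos 306.5° + T_3 cos 124.8° + T_4 cos 335.5° = 0.
        ΣF_y = 84 sin 187° + 402 sin 306.5° + T_3 sin 124.8° + T_4 sin 335.5° = 0.
The known terms sum to (155.7, -333.4) N, so -0.5707 T_3 + 0.9100 T_4 = -155.7 and 0.8211 T_3 − 0.4147 T_4 = 333.4.
Solving simultaneously: T_3 = 467.7 N, T_4 = 122.2 N.

T_3 ≈ 468 N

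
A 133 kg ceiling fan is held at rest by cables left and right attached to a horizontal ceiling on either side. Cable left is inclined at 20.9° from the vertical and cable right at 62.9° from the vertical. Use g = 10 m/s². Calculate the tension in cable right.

Angles from the horizontal: cable left is 90° − 20.9° = 69.1°, cable right is 90° − 62.9° = 27.1°.
Weight W = 133 × 10 = 1330 N acts straight down.
Horizontal: T_left cos 69.1° = T_right cos 27.1°  →  T_left = 2.495 T_right.
Vertical: T_left sin 69.1° + T_right sin 27.1° = 1330.
Substituting the horizontal relation into the vertical equation gives 2.787 T_right = 1330, so T_right = 477.3 N.

T_right ≈ 477 N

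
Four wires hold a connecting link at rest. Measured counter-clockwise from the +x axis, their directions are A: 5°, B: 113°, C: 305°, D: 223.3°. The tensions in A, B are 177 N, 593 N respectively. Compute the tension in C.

T_C ≈ 451 N

Resolve: ΣF_x = 177 cos 5° + 593 cos 113° + T_C cos 305° + T_D cos 223.3° = 0.
        ΣF_y = 177 sin 5° + 593 sin 113° + T_C sin 305° + T_D sin 223.3° = 0.
The known terms sum to (-55.38, 561.3) N, so 0.5736 T_C − 0.7278 T_D = 55.38 and -0.8192 T_C − 0.6858 T_D = -561.3.
Solving simultaneously: T_C = 451.2 N, T_D = 279.5 N.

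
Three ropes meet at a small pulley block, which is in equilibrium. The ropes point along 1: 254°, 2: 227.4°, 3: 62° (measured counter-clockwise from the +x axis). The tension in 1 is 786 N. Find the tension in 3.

T_3 ≈ 1400 N

Resolve: ΣF_x = 786 cos 254° + T_2 cos 227.4° + T_3 cos 62° = 0.
        ΣF_y = 786 sin 254° + T_2 sin 227.4° + T_3 sin 62° = 0.
The known terms sum to (-216.7, -755.6) N, so -0.6769 T_2 + 0.4695 T_3 = 216.7 and -0.7361 T_2 + 0.8829 T_3 = 755.6.
Solving simultaneously: T_2 = 648.3 N, T_3 = 1396 N.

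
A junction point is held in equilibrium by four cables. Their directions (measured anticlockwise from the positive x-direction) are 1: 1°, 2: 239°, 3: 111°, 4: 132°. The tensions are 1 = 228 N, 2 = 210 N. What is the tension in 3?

T_3 ≈ 80.2 N

Resolve: ΣF_x = 228 cos 1° + 210 cos 239° + T_3 cos 111° + T_4 cos 132° = 0.
        ΣF_y = 228 sin 1° + 210 sin 239° + T_3 sin 111° + T_4 sin 132° = 0.
The known terms sum to (119.8, -176) N, so -0.3584 T_3 − 0.6691 T_4 = -119.8 and 0.9336 T_3 + 0.7431 T_4 = 176.
Solving simultaneously: T_3 = 80.23 N, T_4 = 136.1 N.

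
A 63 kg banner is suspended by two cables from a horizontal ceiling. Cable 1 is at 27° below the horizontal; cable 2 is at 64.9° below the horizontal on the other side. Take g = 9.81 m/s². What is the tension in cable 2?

Weight W = 63 × 9.81 = 618 N acts straight down.
Horizontal: T_1 cos 27° = T_2 cos 64.9°  →  T_1 = 0.4761 T_2.
Vertical: T_1 sin 27° + T_2 sin 64.9° = 618.
Substituting the horizontal relation into the vertical equation gives 1.122 T_2 = 618, so T_2 = 551 N.

T_2 ≈ 551 N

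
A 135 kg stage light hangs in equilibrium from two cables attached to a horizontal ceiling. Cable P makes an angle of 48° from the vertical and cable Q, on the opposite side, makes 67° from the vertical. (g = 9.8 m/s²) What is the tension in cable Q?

T_Q ≈ 1080 N

Angles from the horizontal: cable P is 90° − 48° = 42°, cable Q is 90° − 67° = 23°.
Weight W = 135 × 9.8 = 1323 N acts straight down.
Horizontal: T_P cos 42° = T_Q cos 23°  →  T_P = 1.239 T_Q.
Vertical: T_P sin 42° + T_Q sin 23° = 1323.
Substituting the horizontal relation into the vertical equation gives 1.22 T_Q = 1323, so T_Q = 1085 N.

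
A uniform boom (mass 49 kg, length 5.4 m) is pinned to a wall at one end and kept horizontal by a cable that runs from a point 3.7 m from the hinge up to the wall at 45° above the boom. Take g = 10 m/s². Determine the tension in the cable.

T ≈ 506 N

Take torques about the hinge: T sin 45° · 3.7 = 49×10×2.7 = 1323 N·m.
So T = 1323 / (0.7071 × 3.7) = 505.68 N.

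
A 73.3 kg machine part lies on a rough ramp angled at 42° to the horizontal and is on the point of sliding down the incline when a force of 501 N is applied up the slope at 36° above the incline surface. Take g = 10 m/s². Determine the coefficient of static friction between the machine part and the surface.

μ ≈ 0.340

On the verge of sliding down the incline, friction is at its maximum μN and acts up the slope.
Perpendicular to incline: N = W cos 42° − P sin 36° = 544.7 − 294.5 = 250.2 N.
Along incline: P cos 36° + μN = W sin 42° → μ = (W sin 42° − P cos 36°) / N = 0.3403.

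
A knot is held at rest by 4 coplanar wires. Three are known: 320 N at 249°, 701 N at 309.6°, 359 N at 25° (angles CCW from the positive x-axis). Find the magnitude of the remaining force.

F ≈ 951 N

Sum the known components: ΣF_x = 657.5 N, ΣF_y = -687.2 N.
For equilibrium the remaining force must supply (−ΣF_x, −ΣF_y) = (-657.5, 687.2) N.
Magnitude = √((-657.5)² + (687.2)²) = 951.1 N; direction = atan2(687.2, -657.5) = 133.7°.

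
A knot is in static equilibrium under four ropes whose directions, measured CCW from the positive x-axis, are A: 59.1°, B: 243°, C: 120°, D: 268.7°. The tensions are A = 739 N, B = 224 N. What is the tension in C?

T_C ≈ 516 N

Resolve: ΣF_x = 739 cos 59.1° + 224 cos 243° + T_C cos 120° + T_D cos 268.7° = 0.
        ΣF_y = 739 sin 59.1° + 224 sin 243° + T_C sin 120° + T_D sin 268.7° = 0.
The known terms sum to (277.8, 434.5) N, so -0.5000 T_C − 0.0227 T_D = -277.8 and 0.8660 T_C − 0.9997 T_D = -434.5.
Solving simultaneously: T_C = 515.6 N, T_D = 881.3 N.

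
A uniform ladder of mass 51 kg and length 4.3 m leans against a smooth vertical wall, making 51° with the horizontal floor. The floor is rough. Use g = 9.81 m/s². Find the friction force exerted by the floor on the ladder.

Torques about the foot: N_wall · 4.3 sin 51° = 51×9.81×2.15 cos 51° → N_wall = 202.57 N.
ΣF_x = 0: f_floor = N_wall = 202.57 N.

f ≈ 203 N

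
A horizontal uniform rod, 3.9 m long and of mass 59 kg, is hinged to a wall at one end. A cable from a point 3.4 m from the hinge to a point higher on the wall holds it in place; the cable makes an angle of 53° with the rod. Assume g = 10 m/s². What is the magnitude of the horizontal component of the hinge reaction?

H_x ≈ 255 N

Take torques about the hinge: T sin 53° · 3.4 = 59×10×1.95 = 1150.5 N·m.
So T = 1150.5 / (0.7986 × 3.4) = 423.7 N.
ΣF_x = 0: H_x = T cos 53° = 254.99 N.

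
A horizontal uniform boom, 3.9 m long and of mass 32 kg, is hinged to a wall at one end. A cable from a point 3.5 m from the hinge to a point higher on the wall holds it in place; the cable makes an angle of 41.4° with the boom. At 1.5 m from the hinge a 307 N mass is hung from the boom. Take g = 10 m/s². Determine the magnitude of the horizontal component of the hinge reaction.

Take torques about the hinge: T sin 41.4° · 3.5 = 32×10×1.95 + 307×1.5 = 1084.5 N·m.
So T = 1084.5 / (0.6613 × 3.5) = 468.55 N.
ΣF_x = 0: H_x = T cos 41.4° = 351.46 N.

H_x ≈ 351 N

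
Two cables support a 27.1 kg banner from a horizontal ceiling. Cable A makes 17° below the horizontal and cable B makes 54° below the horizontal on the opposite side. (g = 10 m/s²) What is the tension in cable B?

T_B ≈ 274 N

Weight W = 27.1 × 10 = 271 N acts straight down.
Horizontal: T_A cos 17° = T_B cos 54°  →  T_A = 0.6146 T_B.
Vertical: T_A sin 17° + T_B sin 54° = 271.
Substituting the horizontal relation into the vertical equation gives 0.9887 T_B = 271, so T_B = 274.1 N.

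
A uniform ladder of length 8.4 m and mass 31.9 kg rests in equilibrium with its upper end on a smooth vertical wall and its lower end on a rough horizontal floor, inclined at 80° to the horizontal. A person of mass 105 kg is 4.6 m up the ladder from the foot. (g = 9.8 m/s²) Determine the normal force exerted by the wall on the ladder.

Torques about the foot: N_wall · 8.4 sin 80° = 31.9×9.8×4.2 cos 80° + 105×9.8×4.6 cos 80° → N_wall = 126.92 N.

N_wall ≈ 127 N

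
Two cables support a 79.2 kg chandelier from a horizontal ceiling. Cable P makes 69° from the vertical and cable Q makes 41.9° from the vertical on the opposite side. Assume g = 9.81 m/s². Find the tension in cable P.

Angles from the horizontal: cable P is 90° − 69° = 21°, cable Q is 90° − 41.9° = 48.1°.
Weight W = 79.2 × 9.81 = 777 N acts straight down.
Horizontal: T_P cos 21° = T_Q cos 48.1°  →  T_Q = 1.398 T_P.
Vertical: T_P sin 21° + T_Q sin 48.1° = 777.
Substituting the horizontal relation into the vertical equation gives 1.399 T_P = 777, so T_P = 555.4 N.

T_P ≈ 555 N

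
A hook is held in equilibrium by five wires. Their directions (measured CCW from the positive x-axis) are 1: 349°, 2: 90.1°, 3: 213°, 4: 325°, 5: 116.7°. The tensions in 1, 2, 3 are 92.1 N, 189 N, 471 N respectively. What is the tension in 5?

T_5 ≈ 516 N

Resolve: ΣF_x = 92.1 cos 349° + 189 cos 90.1° + 471 cos 213° + T_4 cos 325° + T_5 cos 116.7° = 0.
        ΣF_y = 92.1 sin 349° + 189 sin 90.1° + 471 sin 213° + T_4 sin 325° + T_5 sin 116.7° = 0.
The known terms sum to (-304.9, -85.1) N, so 0.8192 T_4 − 0.4493 T_5 = 304.9 and -0.5736 T_4 + 0.8934 T_5 = 85.1.
Solving simultaneously: T_4 = 655.3 N, T_5 = 516 N.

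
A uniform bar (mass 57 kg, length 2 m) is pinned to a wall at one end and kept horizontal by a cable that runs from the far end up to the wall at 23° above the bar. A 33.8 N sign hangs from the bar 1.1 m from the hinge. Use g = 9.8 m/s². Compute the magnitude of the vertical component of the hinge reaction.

Take torques about the hinge: T sin 23° · 2 = 57×9.8×1 + 33.8×1.1 = 595.78 N·m.
So T = 595.78 / (0.3907 × 2) = 762.39 N.
ΣF_y = 0: H_y = (57×9.8 + 33.8) − T sin 23° = 592.4 − 297.89 = 294.51 N.

|H_y| ≈ 295 N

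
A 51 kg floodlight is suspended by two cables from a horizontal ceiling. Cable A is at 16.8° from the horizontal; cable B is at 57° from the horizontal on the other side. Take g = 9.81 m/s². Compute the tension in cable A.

T_A ≈ 284 N

Weight W = 51 × 9.81 = 500.3 N acts straight down.
Horizontal: T_A cos 16.8° = T_B cos 57°  →  T_B = 1.758 T_A.
Vertical: T_A sin 16.8° + T_B sin 57° = 500.3.
Substituting the horizontal relation into the vertical equation gives 1.763 T_A = 500.3, so T_A = 283.8 N.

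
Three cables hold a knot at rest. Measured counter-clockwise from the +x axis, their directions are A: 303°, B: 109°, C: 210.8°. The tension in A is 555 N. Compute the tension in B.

Resolve: ΣF_x = 555 cos 303° + T_B cos 109° + T_C cos 210.8° = 0.
        ΣF_y = 555 sin 303° + T_B sin 109° + T_C sin 210.8° = 0.
The known terms sum to (302.3, -465.5) N, so -0.3256 T_B − 0.8590 T_C = -302.3 and 0.9455 T_B − 0.5120 T_C = 465.5.
Solving simultaneously: T_B = 566.6 N, T_C = 137.2 N.

T_B ≈ 567 N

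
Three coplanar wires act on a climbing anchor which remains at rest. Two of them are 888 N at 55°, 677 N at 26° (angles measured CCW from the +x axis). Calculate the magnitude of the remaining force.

Sum the known components: ΣF_x = 1118 N, ΣF_y = 1024 N.
For equilibrium the remaining force must supply (−ΣF_x, −ΣF_y) = (-1118, -1024) N.
Magnitude = √((-1118)² + (-1024)²) = 1516 N; direction = atan2(-1024, -1118) = 222.5°.

F ≈ 1520 N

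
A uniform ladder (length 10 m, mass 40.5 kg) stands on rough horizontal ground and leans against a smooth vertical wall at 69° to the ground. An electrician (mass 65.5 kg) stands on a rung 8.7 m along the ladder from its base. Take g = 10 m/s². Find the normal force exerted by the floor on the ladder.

N_floor ≈ 1060 N

ΣF_y = 0: N_floor = 40.5×10 + 65.5×10 = 1060 N.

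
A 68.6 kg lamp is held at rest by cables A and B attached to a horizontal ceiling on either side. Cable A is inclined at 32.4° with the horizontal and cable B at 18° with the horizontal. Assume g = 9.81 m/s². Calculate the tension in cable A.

Weight W = 68.6 × 9.81 = 673 N acts straight down.
Horizontal: T_A cos 32.4° = T_B cos 18°  →  T_B = 0.8878 T_A.
Vertical: T_A sin 32.4° + T_B sin 18° = 673.
Substituting the horizontal relation into the vertical equation gives 0.8102 T_A = 673, so T_A = 830.7 N.

T_A ≈ 831 N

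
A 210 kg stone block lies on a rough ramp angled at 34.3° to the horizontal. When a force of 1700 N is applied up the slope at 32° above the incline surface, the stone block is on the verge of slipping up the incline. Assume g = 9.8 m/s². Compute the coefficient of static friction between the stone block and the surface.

On the verge of sliding up the incline, friction is at its maximum μN and acts down the slope.
Perpendicular to incline: N = W cos 34.3° − P sin 32° = 1700 − 900.9 = 799.2 N.
Along incline: P cos 32° − μN = W sin 34.3° → μ = −(W sin 34.3° − P cos 32°) / N = 0.3528.

μ ≈ 0.353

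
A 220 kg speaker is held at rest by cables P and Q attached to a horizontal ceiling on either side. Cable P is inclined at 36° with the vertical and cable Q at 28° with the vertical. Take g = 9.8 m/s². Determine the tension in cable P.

T_P ≈ 1130 N

Angles from the horizontal: cable P is 90° − 36° = 54°, cable Q is 90° − 28° = 62°.
Weight W = 220 × 9.8 = 2156 N acts straight down.
Horizontal: T_P cos 54° = T_Q cos 62°  →  T_Q = 1.252 T_P.
Vertical: T_P sin 54° + T_Q sin 62° = 2156.
Substituting the horizontal relation into the vertical equation gives 1.914 T_P = 2156, so T_P = 1126 N.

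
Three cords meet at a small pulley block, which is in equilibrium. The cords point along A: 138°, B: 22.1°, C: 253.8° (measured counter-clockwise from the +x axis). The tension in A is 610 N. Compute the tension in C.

Resolve: ΣF_x = 610 cos 138° + T_B cos 22.1° + T_C cos 253.8° = 0.
        ΣF_y = 610 sin 138° + T_B sin 22.1° + T_C sin 253.8° = 0.
The known terms sum to (-453.3, 408.2) N, so 0.9265 T_B − 0.2790 T_C = 453.3 and 0.3762 T_B − 0.9603 T_C = -408.2.
Solving simultaneously: T_B = 699.8 N, T_C = 699.2 N.

T_C ≈ 699 N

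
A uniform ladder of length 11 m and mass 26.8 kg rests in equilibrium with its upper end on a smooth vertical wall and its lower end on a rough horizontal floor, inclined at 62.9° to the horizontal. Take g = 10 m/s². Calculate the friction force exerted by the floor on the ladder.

Torques about the foot: N_wall · 11 sin 62.9° = 26.8×10×5.5 cos 62.9° → N_wall = 68.571 N.
ΣF_x = 0: f_floor = N_wall = 68.571 N.

f ≈ 68.6 N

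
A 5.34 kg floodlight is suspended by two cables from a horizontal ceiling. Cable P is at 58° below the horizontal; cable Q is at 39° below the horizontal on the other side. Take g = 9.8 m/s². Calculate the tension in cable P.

Weight W = 5.34 × 9.8 = 52.33 N acts straight down.
Horizontal: T_P cos 58° = T_Q cos 39°  →  T_Q = 0.6819 T_P.
Vertical: T_P sin 58° + T_Q sin 39° = 52.33.
Substituting the horizontal relation into the vertical equation gives 1.277 T_P = 52.33, so T_P = 40.98 N.

T_P ≈ 41 N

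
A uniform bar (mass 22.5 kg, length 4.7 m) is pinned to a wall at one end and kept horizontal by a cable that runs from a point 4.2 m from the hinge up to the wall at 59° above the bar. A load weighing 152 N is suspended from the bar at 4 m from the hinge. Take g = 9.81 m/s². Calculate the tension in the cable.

Take torques about the hinge: T sin 59° · 4.2 = 22.5×9.81×2.35 + 152×4 = 1126.7 N·m.
So T = 1126.7 / (0.8572 × 4.2) = 312.96 N.

T ≈ 313 N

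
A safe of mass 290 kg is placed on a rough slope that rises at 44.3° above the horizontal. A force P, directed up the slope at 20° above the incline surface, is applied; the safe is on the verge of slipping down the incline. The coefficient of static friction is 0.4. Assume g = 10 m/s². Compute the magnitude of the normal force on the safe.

On the verge of sliding down the incline, friction equals μN and acts up the slope.
Perpendicular: N + P sin 20° = W cos 44.3° = 2076 N.
Along incline: P cos 20° + μN = W sin 44.3° with W sin 44.3° = 2025 N.
Solving the pair for P and N: P = 1489 N, N = 1566 N (and f = μN = 626.5 N).

N ≈ 1570 N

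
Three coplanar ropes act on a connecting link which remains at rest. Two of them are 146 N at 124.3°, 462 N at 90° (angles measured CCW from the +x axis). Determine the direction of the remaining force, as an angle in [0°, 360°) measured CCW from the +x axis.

θ ≈ 278°

Sum the known components: ΣF_x = -82.27 N, ΣF_y = 582.6 N.
For equilibrium the remaining force must supply (−ΣF_x, −ΣF_y) = (82.27, -582.6) N.
Magnitude = √((82.27)² + (-582.6)²) = 588.4 N; direction = atan2(-582.6, 82.27) = 278.0°.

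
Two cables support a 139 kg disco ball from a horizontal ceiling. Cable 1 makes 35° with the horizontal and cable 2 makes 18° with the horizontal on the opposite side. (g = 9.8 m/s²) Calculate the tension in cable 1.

Weight W = 139 × 9.8 = 1362 N acts straight down.
Horizontal: T_1 cos 35° = T_2 cos 18°  →  T_2 = 0.8613 T_1.
Vertical: T_1 sin 35° + T_2 sin 18° = 1362.
Substituting the horizontal relation into the vertical equation gives 0.8397 T_1 = 1362, so T_1 = 1622 N.

T_1 ≈ 1620 N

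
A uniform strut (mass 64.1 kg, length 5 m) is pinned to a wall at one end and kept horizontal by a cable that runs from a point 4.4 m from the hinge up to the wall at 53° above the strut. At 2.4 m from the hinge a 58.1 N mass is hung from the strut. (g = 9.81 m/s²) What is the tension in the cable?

T ≈ 487 N

Take torques about the hinge: T sin 53° · 4.4 = 64.1×9.81×2.5 + 58.1×2.4 = 1711.5 N·m.
So T = 1711.5 / (0.7986 × 4.4) = 487.05 N.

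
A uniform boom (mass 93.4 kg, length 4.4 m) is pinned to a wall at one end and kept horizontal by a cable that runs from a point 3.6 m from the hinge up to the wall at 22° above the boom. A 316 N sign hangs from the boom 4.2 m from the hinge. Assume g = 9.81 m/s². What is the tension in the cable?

Take torques about the hinge: T sin 22° · 3.6 = 93.4×9.81×2.2 + 316×4.2 = 3343 N·m.
So T = 3343 / (0.3746 × 3.6) = 2478.9 N.

T ≈ 2480 N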